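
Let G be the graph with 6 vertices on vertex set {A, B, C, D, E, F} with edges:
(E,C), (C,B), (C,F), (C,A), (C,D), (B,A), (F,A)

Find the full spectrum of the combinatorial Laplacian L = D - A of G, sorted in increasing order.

Degrees: deg(A) = 3, deg(B) = 2, deg(C) = 5, deg(D) = 1, deg(E) = 1, deg(F) = 2.
L = D − A with rows/columns ordered (A, B, C, D, E, F):
  [ 3, -1, -1,  0,  0, -1]
  [-1,  2, -1,  0,  0,  0]
  [-1, -1,  5, -1, -1, -1]
  [ 0,  0, -1,  1,  0,  0]
  [ 0,  0, -1,  0,  1,  0]
  [-1,  0, -1,  0,  0,  2]
Characteristic polynomial: det(λI − L) = λ(λ − 1)²(λ − 2)(λ − 4)(λ − 6).
Roots: λ = 0; (λ − 1) = 0 ⇒ λ = 1 (multiplicity 2); (λ − 2) = 0 ⇒ λ = 2; (λ − 4) = 0 ⇒ λ = 4; (λ − 6) = 0 ⇒ λ = 6.
(Check: the roots sum (with multiplicity) to 14, matching trace L = Σdeg = 2·7 = 14.)
Laplacian eigenvalues (increasing order): [0.0, 1.0, 1.0, 2.0, 4.0, 6.0]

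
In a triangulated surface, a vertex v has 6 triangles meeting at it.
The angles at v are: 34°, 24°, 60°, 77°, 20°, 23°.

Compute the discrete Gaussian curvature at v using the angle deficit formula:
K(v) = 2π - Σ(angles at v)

Sum of angles = 238°. K = 360° - 238° = 122° = 61π/90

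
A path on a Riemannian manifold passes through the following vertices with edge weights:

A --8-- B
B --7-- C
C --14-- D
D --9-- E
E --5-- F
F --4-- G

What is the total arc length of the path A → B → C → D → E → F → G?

Arc length = 8 + 7 + 14 + 9 + 5 + 4 = 47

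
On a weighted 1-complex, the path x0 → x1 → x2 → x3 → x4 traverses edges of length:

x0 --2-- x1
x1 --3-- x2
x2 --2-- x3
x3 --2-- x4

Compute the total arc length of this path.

Arc length = 2 + 3 + 2 + 2 = 9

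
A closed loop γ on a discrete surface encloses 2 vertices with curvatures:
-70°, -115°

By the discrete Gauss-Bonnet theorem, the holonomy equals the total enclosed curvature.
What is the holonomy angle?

Holonomy = total enclosed curvature = (-70°) + (-115°) = -185°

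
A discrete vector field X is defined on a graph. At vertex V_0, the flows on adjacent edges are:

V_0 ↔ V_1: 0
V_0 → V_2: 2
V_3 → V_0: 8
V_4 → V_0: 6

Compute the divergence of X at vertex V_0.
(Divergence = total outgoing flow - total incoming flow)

Divergence = sum of outgoing flows = 0 + 2 + (-8) + (-6) = -12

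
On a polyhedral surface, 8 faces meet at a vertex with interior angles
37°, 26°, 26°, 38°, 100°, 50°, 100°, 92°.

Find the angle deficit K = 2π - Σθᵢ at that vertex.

Sum of angles = 469°. K = 360° - 469° = -109° = -109π/180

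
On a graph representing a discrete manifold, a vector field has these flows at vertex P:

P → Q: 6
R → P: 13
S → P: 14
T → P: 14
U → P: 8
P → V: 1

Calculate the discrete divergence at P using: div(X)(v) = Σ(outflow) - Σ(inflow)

Divergence = sum of outgoing flows = 6 + (-13) + (-14) + (-14) + (-8) + 1 = -42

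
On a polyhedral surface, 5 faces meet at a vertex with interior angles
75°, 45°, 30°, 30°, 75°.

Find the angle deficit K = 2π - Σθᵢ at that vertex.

Sum of angles = 255°. K = 360° - 255° = 105°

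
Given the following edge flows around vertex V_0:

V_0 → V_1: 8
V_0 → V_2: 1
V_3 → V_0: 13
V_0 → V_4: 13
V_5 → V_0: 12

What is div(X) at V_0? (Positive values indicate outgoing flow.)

Divergence = sum of outgoing flows = 8 + 1 + (-13) + 13 + (-12) = -3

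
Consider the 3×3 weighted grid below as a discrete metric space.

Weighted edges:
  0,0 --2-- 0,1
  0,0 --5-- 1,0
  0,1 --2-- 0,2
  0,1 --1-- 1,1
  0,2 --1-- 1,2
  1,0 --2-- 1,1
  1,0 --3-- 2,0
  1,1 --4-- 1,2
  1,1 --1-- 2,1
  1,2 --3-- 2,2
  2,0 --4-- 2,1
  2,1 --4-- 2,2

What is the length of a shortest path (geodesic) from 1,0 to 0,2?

Shortest path: 1,0 → 1,1 → 0,1 → 0,2, total weight = 5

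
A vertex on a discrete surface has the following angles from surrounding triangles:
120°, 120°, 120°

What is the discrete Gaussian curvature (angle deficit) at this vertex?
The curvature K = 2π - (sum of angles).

Sum of angles = 360°. K = 360° - 360° = 0°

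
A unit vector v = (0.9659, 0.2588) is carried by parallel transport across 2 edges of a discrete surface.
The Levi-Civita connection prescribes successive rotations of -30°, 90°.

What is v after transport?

Total rotation: (-30°) + 90° = 60°. Final vector: (0.2588, 0.9659)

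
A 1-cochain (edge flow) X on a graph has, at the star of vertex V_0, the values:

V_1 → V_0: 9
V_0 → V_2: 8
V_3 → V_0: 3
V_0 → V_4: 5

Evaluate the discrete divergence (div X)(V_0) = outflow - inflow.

Divergence = sum of outgoing flows = (-9) + 8 + (-3) + 5 = 1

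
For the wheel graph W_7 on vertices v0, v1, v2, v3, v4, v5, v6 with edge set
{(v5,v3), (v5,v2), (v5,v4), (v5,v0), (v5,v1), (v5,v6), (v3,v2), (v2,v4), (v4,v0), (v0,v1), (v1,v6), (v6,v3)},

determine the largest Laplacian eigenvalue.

The wheel W_7 is the join K_1 ∨ C_6 (a hub joined to every vertex of a cycle of length 6). For a join G ∨ H (G on p vertices, H on q vertices) the Laplacian spectrum is 0, p+q, the eigenvalues of L(G) other than one 0 each shifted by +q, and the eigenvalues of L(H) other than one 0 each shifted by +p. With G = K_1 (p = 1, nothing left after dropping its 0) and H = C_6 (q = 6, eigenvalues 2 − 2cos(2πk/6), k = 0, …, 5; drop k = 0), the spectrum of W_7 is 0, 7, and 1 + (2 − 2cos(2πk/6)) = 3 − 2cos(2πk/6) for k = 1, …, 5:
k=1: 3 − 2cos(π/3) = 2.0; k=2: 3 − 2cos(2π/3) = 4.0; k=3: 3 − 2cos(π) = 5.0; k=4: 3 − 2cos(4π/3) = 4.0; k=5: 3 − 2cos(5π/3) = 2.0.
Laplacian eigenvalues: [0.0, 2.0, 2.0, 4.0, 4.0, 5.0, 7.0]. Largest eigenvalue (spectral radius) = 7.0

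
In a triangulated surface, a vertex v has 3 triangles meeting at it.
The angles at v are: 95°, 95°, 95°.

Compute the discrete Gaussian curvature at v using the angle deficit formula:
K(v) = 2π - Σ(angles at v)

Sum of angles = 285°. K = 360° - 285° = 75°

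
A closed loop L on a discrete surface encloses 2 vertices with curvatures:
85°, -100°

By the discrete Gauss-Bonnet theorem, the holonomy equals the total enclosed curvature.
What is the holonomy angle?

Holonomy = total enclosed curvature = 85° + (-100°) = -15°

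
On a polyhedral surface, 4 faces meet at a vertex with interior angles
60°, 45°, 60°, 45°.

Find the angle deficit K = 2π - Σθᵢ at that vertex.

Sum of angles = 210°. K = 360° - 210° = 150°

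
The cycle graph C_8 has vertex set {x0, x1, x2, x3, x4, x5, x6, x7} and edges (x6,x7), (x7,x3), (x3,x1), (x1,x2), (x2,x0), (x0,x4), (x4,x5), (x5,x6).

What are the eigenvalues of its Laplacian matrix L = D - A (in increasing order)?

The cycle graph C_n has Laplacian eigenvalues λ_k = 2 − 2cos(2πk/n), k = 0, 1, …, n−1. Here n = 8:
k=0: 2 − 2cos(0) = 0.0; k=1: 2 − 2cos(π/4) = 0.5858; k=2: 2 − 2cos(π/2) = 2.0; k=3: 2 − 2cos(3π/4) = 3.4142; k=4: 2 − 2cos(π) = 4.0; k=5: 2 − 2cos(5π/4) = 3.4142; k=6: 2 − 2cos(3π/2) = 2.0; k=7: 2 − 2cos(7π/4) = 0.5858.
Laplacian eigenvalues (increasing order): [0.0, 0.5858, 0.5858, 2.0, 2.0, 3.4142, 3.4142, 4.0]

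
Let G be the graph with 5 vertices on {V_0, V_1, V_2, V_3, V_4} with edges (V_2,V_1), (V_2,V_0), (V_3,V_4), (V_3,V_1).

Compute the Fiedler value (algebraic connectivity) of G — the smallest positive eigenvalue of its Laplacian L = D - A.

Degrees: deg(V_0) = 1, deg(V_1) = 2, deg(V_2) = 2, deg(V_3) = 2, deg(V_4) = 1.
L = D − A with rows/columns ordered (V_0, V_1, V_2, V_3, V_4):
  [ 1,  0, -1,  0,  0]
  [ 0,  2, -1, -1,  0]
  [-1, -1,  2,  0,  0]
  [ 0, -1,  0,  2, -1]
  [ 0,  0,  0, -1,  1]
Characteristic polynomial: det(λI − L) = λ(λ² − 3λ + 1)(λ² − 5λ + 5).
Roots: λ = 0; (λ² − 3λ + 1) = 0 ⇒ λ = (3 ± √5)/2 ≈ 0.382, 2.618; (λ² − 5λ + 5) = 0 ⇒ λ = (5 ± √5)/2 ≈ 1.382, 3.618.
(Check: the roots sum (with multiplicity) to 8, matching trace L = Σdeg = 2·4 = 8.)
Laplacian eigenvalues: [0.0, 0.382, 1.382, 2.618, 3.618]. Algebraic connectivity (smallest non-zero eigenvalue) = 0.382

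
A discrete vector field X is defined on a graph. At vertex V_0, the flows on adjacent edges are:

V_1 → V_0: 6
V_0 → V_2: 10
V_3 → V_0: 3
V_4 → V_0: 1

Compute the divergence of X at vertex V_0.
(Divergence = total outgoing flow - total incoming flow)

Divergence = sum of outgoing flows = (-6) + 10 + (-3) + (-1) = 0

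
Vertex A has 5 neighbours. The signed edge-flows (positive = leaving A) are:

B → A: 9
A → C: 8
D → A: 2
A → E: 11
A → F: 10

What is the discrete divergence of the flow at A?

Divergence = sum of outgoing flows = (-9) + 8 + (-2) + 11 + 10 = 18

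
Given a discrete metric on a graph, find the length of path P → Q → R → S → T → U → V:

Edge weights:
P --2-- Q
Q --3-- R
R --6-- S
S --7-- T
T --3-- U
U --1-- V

Arc length = 2 + 3 + 6 + 7 + 3 + 1 = 22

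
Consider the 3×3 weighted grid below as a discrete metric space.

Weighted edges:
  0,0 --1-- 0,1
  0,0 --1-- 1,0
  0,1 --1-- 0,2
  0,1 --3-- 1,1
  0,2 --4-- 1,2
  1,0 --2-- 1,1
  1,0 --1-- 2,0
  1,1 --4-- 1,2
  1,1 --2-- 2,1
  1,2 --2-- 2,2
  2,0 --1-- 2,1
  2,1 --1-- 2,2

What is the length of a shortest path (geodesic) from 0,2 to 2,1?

Shortest path: 0,2 → 0,1 → 0,0 → 1,0 → 2,0 → 2,1, total weight = 5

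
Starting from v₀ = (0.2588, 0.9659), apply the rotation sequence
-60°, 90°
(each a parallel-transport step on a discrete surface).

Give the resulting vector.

Total rotation: (-60°) + 90° = 30°. Final vector: (-0.2588, 0.9659)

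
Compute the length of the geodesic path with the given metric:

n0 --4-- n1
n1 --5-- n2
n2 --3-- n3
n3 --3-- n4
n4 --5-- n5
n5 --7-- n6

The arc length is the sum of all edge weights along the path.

Arc length = 4 + 5 + 3 + 3 + 5 + 7 = 27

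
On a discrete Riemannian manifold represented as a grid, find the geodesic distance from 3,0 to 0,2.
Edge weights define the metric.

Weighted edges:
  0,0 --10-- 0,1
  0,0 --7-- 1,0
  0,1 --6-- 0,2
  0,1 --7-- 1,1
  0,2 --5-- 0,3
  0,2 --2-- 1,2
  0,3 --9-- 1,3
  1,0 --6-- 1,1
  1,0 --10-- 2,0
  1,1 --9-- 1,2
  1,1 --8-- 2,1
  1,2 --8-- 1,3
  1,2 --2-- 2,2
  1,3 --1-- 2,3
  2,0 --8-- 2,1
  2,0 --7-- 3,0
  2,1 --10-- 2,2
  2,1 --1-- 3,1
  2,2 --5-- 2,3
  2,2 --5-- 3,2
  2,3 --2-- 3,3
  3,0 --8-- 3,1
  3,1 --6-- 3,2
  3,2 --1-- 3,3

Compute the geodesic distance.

Shortest path: 3,0 → 3,1 → 2,1 → 2,2 → 1,2 → 0,2, total weight = 23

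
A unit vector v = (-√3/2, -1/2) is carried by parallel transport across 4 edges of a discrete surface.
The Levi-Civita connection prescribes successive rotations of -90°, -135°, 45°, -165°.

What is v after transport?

Total rotation: (-90°) + (-135°) + 45° + (-165°) = -345° ≡ 15° (mod 360°). Final vector: (-0.7071, -0.7071)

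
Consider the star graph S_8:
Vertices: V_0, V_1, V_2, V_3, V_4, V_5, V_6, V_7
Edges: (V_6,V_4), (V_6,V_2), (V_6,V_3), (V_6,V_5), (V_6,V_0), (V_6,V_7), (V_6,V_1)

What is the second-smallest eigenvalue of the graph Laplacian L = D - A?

The star S_8 is the complete bipartite graph K_{1,7} (one hub of degree 7, 7 leaves of degree 1). The Laplacian spectrum of K_{p,q} is 0, p (multiplicity q−1), q (multiplicity p−1), p+q. With p = 1, q = 7: 0 once, 1 with multiplicity 6, and 8 once. (Check: trace L = sum of degrees = 14 = 6·1 + 8.)
Laplacian eigenvalues: [0.0, 1.0, 1.0, 1.0, 1.0, 1.0, 1.0, 8.0]. Algebraic connectivity (smallest non-zero eigenvalue) = 1.0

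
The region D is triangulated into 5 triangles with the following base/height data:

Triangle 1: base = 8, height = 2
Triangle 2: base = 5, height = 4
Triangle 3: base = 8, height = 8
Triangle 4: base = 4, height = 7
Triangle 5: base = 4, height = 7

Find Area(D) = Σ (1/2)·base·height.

(1/2)×8×2 + (1/2)×5×4 + (1/2)×8×8 + (1/2)×4×7 + (1/2)×4×7 = 78.0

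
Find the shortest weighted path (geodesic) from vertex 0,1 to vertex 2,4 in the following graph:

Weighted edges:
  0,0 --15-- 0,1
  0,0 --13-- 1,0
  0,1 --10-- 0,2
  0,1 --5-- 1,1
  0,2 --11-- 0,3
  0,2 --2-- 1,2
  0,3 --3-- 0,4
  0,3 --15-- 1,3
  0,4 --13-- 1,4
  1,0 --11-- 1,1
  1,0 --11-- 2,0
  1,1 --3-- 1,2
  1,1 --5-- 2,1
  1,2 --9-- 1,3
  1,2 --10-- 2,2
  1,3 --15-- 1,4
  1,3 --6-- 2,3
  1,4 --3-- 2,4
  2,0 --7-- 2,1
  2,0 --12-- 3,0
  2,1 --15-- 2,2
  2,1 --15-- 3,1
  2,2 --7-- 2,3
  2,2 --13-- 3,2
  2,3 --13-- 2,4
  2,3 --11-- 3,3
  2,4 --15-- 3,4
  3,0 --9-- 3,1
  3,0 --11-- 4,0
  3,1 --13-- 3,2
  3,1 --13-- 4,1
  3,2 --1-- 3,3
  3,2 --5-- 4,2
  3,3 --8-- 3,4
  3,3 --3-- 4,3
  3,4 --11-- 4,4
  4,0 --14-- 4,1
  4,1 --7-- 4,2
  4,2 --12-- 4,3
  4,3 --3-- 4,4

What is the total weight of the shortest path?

Shortest path: 0,1 → 1,1 → 1,2 → 1,3 → 1,4 → 2,4, total weight = 35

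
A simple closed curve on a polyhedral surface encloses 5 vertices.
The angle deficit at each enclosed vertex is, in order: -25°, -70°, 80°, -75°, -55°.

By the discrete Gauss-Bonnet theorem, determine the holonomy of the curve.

Holonomy = total enclosed curvature = (-25°) + (-70°) + 80° + (-75°) + (-55°) = -145°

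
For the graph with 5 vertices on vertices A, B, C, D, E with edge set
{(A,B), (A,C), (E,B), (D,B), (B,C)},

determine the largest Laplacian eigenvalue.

Degrees: deg(A) = 2, deg(B) = 4, deg(C) = 2, deg(D) = 1, deg(E) = 1.
L = D − A with rows/columns ordered (A, B, C, D, E):
  [ 2, -1, -1,  0,  0]
  [-1,  4, -1, -1, -1]
  [-1, -1,  2,  0,  0]
  [ 0, -1,  0,  1,  0]
  [ 0, -1,  0,  0,  1]
Characteristic polynomial: det(λI − L) = λ(λ − 1)²(λ − 3)(λ − 5).
Roots: λ = 0; (λ − 1) = 0 ⇒ λ = 1 (multiplicity 2); (λ − 3) = 0 ⇒ λ = 3; (λ − 5) = 0 ⇒ λ = 5.
(Check: the roots sum (with multiplicity) to 10, matching trace L = Σdeg = 2·5 = 10.)
Laplacian eigenvalues: [0.0, 1.0, 1.0, 3.0, 5.0]. Largest eigenvalue (spectral radius) = 5.0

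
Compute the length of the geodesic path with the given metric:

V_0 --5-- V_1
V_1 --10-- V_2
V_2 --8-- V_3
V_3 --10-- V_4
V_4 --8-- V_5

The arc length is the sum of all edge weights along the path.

Arc length = 5 + 10 + 8 + 10 + 8 = 41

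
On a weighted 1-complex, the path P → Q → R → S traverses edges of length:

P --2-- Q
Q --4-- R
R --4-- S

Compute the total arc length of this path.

Arc length = 2 + 4 + 4 = 10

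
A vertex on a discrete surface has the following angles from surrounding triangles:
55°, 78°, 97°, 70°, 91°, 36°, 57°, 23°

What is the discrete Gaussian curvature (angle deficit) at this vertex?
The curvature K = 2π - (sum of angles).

Sum of angles = 507°. K = 360° - 507° = -147° = -49π/60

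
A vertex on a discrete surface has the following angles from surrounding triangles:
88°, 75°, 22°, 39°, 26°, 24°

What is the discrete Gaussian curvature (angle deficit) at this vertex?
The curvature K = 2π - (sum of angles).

Sum of angles = 274°. K = 360° - 274° = 86° = 43π/90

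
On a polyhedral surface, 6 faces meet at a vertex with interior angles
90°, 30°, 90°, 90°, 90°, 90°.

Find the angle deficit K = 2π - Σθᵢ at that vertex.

Sum of angles = 480°. K = 360° - 480° = -120° = -2π/3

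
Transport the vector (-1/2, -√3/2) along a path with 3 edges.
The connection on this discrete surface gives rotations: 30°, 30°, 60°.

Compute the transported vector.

Total rotation: 30° + 30° + 60° = 120°. Final vector: (1, 0)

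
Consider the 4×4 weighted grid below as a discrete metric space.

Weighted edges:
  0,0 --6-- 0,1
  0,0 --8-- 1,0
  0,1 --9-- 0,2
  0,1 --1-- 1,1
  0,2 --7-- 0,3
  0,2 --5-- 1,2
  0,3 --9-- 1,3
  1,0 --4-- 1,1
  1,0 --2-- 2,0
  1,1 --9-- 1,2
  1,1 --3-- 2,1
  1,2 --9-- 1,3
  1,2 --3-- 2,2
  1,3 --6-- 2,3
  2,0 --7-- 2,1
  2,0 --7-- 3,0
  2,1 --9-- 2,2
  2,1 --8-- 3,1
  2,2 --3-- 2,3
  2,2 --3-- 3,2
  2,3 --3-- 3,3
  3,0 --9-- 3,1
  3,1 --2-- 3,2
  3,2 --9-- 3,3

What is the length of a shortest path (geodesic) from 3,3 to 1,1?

Shortest path: 3,3 → 2,3 → 2,2 → 1,2 → 1,1, total weight = 18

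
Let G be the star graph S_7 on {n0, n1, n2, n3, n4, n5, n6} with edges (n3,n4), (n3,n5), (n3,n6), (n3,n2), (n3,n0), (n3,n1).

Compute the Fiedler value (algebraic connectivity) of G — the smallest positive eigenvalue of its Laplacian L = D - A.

The star S_7 is the complete bipartite graph K_{1,6} (one hub of degree 6, 6 leaves of degree 1). The Laplacian spectrum of K_{p,q} is 0, p (multiplicity q−1), q (multiplicity p−1), p+q. With p = 1, q = 6: 0 once, 1 with multiplicity 5, and 7 once. (Check: trace L = sum of degrees = 12 = 5·1 + 7.)
Laplacian eigenvalues: [0.0, 1.0, 1.0, 1.0, 1.0, 1.0, 7.0]. Algebraic connectivity (smallest non-zero eigenvalue) = 1.0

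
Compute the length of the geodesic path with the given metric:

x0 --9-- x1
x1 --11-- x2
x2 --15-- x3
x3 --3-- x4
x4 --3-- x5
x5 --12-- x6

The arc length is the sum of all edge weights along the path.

Arc length = 9 + 11 + 15 + 3 + 3 + 12 = 53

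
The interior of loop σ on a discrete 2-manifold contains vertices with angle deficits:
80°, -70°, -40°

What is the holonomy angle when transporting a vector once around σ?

Holonomy = total enclosed curvature = 80° + (-70°) + (-40°) = -30°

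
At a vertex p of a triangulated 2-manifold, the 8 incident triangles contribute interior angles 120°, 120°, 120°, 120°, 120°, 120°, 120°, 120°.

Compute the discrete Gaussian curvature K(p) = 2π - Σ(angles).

Sum of angles = 960°. K = 360° - 960° = -600°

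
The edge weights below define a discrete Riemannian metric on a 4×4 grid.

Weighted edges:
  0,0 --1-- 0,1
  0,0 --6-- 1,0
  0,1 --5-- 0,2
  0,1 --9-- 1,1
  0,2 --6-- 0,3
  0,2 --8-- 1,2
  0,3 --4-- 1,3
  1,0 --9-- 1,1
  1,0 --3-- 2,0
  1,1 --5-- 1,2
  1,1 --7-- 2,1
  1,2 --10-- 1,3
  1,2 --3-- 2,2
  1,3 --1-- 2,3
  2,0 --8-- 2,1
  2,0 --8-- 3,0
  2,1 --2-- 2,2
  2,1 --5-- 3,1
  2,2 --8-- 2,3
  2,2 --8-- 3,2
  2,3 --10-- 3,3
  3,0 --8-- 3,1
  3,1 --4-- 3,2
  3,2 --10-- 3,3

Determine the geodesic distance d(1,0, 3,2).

Shortest path: 1,0 → 2,0 → 2,1 → 3,1 → 3,2, total weight = 20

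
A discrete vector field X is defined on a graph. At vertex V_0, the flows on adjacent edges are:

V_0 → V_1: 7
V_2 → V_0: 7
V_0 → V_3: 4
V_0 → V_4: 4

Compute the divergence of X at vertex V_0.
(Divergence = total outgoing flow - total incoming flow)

Divergence = sum of outgoing flows = 7 + (-7) + 4 + 4 = 8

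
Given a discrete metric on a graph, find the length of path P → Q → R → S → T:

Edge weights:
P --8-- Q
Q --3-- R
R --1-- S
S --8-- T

Arc length = 8 + 3 + 1 + 8 = 20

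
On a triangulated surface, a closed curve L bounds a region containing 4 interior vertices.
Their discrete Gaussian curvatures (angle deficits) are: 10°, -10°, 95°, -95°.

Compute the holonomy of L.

Holonomy = total enclosed curvature = 10° + (-10°) + 95° + (-95°) = 0°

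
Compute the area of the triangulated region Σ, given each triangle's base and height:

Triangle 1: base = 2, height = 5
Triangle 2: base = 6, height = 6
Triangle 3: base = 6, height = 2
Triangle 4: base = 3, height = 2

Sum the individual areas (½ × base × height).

(1/2)×2×5 + (1/2)×6×6 + (1/2)×6×2 + (1/2)×3×2 = 32.0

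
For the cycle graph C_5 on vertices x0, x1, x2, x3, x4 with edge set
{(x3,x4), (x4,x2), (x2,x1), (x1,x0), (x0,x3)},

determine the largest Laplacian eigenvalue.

The cycle graph C_n has Laplacian eigenvalues λ_k = 2 − 2cos(2πk/n), k = 0, 1, …, n−1. Here n = 5:
k=0: 2 − 2cos(0) = 0.0; k=1: 2 − 2cos(2π/5) = 1.382; k=2: 2 − 2cos(4π/5) = 3.618; k=3: 2 − 2cos(6π/5) = 3.618; k=4: 2 − 2cos(8π/5) = 1.382.
Laplacian eigenvalues: [0.0, 1.382, 1.382, 3.618, 3.618]. Largest eigenvalue (spectral radius) = 3.618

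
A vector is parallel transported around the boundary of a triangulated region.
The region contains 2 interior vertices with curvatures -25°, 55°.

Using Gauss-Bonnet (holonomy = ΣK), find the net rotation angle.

Holonomy = total enclosed curvature = (-25°) + 55° = 30°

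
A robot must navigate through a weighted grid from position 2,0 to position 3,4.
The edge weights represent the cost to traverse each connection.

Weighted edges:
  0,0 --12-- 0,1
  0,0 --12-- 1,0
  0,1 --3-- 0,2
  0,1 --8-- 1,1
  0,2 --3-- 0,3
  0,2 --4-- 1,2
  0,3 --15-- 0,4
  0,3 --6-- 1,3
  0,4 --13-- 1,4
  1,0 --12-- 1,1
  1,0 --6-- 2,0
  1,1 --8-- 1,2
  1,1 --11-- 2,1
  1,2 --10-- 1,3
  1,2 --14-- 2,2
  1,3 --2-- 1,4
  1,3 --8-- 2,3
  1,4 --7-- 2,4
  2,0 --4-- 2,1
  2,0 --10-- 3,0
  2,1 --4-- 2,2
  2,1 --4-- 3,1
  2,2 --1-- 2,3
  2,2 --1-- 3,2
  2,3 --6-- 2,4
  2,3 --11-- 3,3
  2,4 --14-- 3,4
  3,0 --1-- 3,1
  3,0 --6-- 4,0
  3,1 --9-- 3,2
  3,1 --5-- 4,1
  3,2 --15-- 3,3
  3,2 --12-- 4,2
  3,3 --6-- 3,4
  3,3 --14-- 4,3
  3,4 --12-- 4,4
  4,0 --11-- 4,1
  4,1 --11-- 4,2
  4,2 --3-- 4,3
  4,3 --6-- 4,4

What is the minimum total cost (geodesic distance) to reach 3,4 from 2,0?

Shortest path: 2,0 → 2,1 → 2,2 → 2,3 → 3,3 → 3,4, total weight = 26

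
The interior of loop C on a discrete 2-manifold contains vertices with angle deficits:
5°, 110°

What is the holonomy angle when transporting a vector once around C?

Holonomy = total enclosed curvature = 5° + 110° = 115°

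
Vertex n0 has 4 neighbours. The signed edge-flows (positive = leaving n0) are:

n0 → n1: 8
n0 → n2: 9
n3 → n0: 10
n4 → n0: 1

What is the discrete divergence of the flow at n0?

Divergence = sum of outgoing flows = 8 + 9 + (-10) + (-1) = 6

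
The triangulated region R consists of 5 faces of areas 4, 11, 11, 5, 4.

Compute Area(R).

4 + 11 + 11 + 5 + 4 = 35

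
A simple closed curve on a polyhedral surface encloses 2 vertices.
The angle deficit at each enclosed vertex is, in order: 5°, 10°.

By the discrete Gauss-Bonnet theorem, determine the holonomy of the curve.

Holonomy = total enclosed curvature = 5° + 10° = 15°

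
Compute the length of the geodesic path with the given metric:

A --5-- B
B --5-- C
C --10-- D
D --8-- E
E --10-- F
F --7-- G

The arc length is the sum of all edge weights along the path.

Arc length = 5 + 5 + 10 + 8 + 10 + 7 = 45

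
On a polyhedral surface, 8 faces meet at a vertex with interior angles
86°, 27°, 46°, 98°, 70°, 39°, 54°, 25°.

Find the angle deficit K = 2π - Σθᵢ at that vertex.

Sum of angles = 445°. K = 360° - 445° = -85° = -17π/36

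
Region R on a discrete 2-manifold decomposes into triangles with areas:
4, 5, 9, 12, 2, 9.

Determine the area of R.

4 + 5 + 9 + 12 + 2 + 9 = 41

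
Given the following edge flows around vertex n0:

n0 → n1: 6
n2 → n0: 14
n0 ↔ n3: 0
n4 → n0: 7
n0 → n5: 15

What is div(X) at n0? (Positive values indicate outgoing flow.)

Divergence = sum of outgoing flows = 6 + (-14) + 0 + (-7) + 15 = 0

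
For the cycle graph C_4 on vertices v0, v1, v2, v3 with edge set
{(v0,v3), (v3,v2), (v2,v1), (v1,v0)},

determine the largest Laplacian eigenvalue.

The cycle graph C_n has Laplacian eigenvalues λ_k = 2 − 2cos(2πk/n), k = 0, 1, …, n−1. Here n = 4:
k=0: 2 − 2cos(0) = 0.0; k=1: 2 − 2cos(π/2) = 2.0; k=2: 2 − 2cos(π) = 4.0; k=3: 2 − 2cos(3π/2) = 2.0.
Laplacian eigenvalues: [0.0, 2.0, 2.0, 4.0]. Largest eigenvalue (spectral radius) = 4.0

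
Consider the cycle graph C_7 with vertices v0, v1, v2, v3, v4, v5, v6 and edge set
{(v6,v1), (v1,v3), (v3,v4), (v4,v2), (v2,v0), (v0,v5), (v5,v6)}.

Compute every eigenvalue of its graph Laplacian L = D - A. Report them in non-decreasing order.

The cycle graph C_n has Laplacian eigenvalues λ_k = 2 − 2cos(2πk/n), k = 0, 1, …, n−1. Here n = 7:
k=0: 2 − 2cos(0) = 0.0; k=1: 2 − 2cos(2π/7) = 0.753; k=2: 2 − 2cos(4π/7) = 2.445; k=3: 2 − 2cos(6π/7) = 3.8019; k=4: 2 − 2cos(8π/7) = 3.8019; k=5: 2 − 2cos(10π/7) = 2.445; k=6: 2 − 2cos(12π/7) = 0.753.
Laplacian eigenvalues (increasing order): [0.0, 0.753, 0.753, 2.445, 2.445, 3.8019, 3.8019]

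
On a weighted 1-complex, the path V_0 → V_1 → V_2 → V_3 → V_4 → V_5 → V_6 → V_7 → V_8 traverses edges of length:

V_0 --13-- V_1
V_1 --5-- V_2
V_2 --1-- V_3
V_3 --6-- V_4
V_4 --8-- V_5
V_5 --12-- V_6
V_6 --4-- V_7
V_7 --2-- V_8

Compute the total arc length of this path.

Arc length = 13 + 5 + 1 + 6 + 8 + 12 + 4 + 2 = 51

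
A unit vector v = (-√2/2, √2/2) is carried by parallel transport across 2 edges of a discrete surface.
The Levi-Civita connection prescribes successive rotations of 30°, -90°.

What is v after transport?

Total rotation: 30° + (-90°) = -60°. Final vector: (0.2588, 0.9659)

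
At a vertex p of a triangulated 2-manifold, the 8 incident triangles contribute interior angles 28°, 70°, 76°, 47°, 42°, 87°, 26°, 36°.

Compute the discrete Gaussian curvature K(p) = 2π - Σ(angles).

Sum of angles = 412°. K = 360° - 412° = -52° = -13π/45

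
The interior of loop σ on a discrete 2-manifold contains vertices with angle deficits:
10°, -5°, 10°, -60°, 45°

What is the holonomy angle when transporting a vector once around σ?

Holonomy = total enclosed curvature = 10° + (-5°) + 10° + (-60°) + 45° = 0°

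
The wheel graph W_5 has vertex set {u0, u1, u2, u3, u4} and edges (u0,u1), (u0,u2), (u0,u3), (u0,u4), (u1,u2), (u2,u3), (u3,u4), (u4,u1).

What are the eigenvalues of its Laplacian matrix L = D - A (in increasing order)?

The wheel W_5 is the join K_1 ∨ C_4 (a hub joined to every vertex of a cycle of length 4). For a join G ∨ H (G on p vertices, H on q vertices) the Laplacian spectrum is 0, p+q, the eigenvalues of L(G) other than one 0 each shifted by +q, and the eigenvalues of L(H) other than one 0 each shifted by +p. With G = K_1 (p = 1, nothing left after dropping its 0) and H = C_4 (q = 4, eigenvalues 2 − 2cos(2πk/4), k = 0, …, 3; drop k = 0), the spectrum of W_5 is 0, 5, and 1 + (2 − 2cos(2πk/4)) = 3 − 2cos(2πk/4) for k = 1, …, 3:
k=1: 3 − 2cos(π/2) = 3.0; k=2: 3 − 2cos(π) = 5.0; k=3: 3 − 2cos(3π/2) = 3.0.
Laplacian eigenvalues (increasing order): [0.0, 3.0, 3.0, 5.0, 5.0]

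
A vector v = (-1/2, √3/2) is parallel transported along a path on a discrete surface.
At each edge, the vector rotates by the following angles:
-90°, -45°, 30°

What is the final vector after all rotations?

Total rotation: (-90°) + (-45°) + 30° = -105°. Final vector: (0.9659, 0.2588)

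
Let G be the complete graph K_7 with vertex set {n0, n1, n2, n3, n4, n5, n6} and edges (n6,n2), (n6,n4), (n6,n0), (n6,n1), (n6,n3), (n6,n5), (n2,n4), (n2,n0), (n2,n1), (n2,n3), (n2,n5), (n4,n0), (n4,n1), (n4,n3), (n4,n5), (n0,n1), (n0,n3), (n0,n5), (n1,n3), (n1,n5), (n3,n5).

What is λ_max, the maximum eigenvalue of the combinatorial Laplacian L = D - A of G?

For the complete graph K_n, L = nI − J (J = all-ones matrix). J has eigenvalues n (once, eigenvector 𝟙) and 0 (multiplicity n−1), so L has eigenvalues 0 (once) and n (multiplicity n−1). Here n = 7: eigenvalue 0 once and 7 with multiplicity 6.
Laplacian eigenvalues: [0.0, 7.0, 7.0, 7.0, 7.0, 7.0, 7.0]. Largest eigenvalue (spectral radius) = 7.0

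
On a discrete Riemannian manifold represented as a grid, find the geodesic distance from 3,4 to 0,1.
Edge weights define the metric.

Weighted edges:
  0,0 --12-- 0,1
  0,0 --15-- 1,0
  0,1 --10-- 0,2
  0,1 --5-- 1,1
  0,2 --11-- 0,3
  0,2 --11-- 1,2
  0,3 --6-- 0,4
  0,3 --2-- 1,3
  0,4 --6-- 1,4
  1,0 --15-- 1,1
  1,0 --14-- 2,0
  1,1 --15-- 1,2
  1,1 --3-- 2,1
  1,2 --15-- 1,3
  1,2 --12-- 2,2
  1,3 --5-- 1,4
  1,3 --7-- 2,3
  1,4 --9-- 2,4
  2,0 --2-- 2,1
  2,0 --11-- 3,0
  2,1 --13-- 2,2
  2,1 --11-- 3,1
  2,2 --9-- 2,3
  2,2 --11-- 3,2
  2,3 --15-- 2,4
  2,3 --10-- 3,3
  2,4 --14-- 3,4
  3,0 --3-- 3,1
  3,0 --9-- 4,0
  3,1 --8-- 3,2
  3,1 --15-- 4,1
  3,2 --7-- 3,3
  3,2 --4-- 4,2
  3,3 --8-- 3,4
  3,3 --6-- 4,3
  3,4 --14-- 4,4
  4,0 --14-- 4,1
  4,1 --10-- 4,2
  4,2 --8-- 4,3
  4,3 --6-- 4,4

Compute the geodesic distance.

Shortest path: 3,4 → 3,3 → 3,2 → 3,1 → 2,1 → 1,1 → 0,1, total weight = 42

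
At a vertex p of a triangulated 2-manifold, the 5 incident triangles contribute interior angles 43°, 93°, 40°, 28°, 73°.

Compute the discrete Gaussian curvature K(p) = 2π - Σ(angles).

Sum of angles = 277°. K = 360° - 277° = 83° = 83π/180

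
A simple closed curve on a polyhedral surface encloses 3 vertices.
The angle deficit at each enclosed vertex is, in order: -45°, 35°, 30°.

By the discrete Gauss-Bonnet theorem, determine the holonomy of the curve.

Holonomy = total enclosed curvature = (-45°) + 35° + 30° = 20°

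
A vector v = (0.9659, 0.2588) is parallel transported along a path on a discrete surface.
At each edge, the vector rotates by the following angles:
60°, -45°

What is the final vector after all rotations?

Total rotation: 60° + (-45°) = 15°. Final vector: (0.8660, 0.5000)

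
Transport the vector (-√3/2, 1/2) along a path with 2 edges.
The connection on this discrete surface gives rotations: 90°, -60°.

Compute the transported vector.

Total rotation: 90° + (-60°) = 30°. Final vector: (-1, 0)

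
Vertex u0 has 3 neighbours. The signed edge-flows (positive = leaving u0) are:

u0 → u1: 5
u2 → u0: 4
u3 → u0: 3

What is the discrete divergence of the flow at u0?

Divergence = sum of outgoing flows = 5 + (-4) + (-3) = -2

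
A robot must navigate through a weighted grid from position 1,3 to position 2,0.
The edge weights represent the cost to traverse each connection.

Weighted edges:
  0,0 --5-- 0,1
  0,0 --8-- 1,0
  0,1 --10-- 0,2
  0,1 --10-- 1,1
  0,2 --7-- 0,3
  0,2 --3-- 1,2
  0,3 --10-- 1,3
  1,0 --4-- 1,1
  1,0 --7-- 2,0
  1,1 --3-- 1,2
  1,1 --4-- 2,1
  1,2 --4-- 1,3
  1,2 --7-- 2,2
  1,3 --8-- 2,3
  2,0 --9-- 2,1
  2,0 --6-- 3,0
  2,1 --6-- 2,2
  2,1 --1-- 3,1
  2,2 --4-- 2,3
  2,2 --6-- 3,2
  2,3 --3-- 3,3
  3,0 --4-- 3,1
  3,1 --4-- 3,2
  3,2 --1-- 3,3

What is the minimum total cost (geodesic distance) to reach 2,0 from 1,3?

Shortest path: 1,3 → 1,2 → 1,1 → 1,0 → 2,0, total weight = 18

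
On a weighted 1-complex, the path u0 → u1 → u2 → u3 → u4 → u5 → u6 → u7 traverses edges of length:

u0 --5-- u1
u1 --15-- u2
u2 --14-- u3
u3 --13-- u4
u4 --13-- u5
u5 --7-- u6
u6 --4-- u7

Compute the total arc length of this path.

Arc length = 5 + 15 + 14 + 13 + 13 + 7 + 4 = 71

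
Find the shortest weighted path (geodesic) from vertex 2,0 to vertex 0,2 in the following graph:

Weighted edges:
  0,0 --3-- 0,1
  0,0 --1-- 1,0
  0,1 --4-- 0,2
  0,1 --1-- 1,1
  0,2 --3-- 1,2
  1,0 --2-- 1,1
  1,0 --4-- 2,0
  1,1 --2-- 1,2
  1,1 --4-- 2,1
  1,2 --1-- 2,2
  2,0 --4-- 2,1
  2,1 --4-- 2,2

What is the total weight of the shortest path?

Shortest path: 2,0 → 1,0 → 1,1 → 0,1 → 0,2, total weight = 11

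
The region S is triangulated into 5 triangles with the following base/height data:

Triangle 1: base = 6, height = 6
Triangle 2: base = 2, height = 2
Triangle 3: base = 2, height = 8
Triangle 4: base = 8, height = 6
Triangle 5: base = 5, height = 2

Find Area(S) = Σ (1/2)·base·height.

(1/2)×6×6 + (1/2)×2×2 + (1/2)×2×8 + (1/2)×8×6 + (1/2)×5×2 = 57.0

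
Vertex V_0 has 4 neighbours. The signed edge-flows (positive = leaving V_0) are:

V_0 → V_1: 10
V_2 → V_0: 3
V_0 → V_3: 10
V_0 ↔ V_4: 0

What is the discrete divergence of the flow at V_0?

Divergence = sum of outgoing flows = 10 + (-3) + 10 + 0 = 17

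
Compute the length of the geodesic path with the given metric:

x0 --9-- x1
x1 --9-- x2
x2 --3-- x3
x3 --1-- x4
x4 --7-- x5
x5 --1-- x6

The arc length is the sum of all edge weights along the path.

Arc length = 9 + 9 + 3 + 1 + 7 + 1 = 30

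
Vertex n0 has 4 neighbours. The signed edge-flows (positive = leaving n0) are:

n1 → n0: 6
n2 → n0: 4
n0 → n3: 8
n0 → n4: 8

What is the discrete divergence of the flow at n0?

Divergence = sum of outgoing flows = (-6) + (-4) + 8 + 8 = 6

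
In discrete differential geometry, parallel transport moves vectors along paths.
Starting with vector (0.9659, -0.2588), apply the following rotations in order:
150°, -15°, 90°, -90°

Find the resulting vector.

Total rotation: 150° + (-15°) + 90° + (-90°) = 135°. Final vector: (-0.5000, 0.8660)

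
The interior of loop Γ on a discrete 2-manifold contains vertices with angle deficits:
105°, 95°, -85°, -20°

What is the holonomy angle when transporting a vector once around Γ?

Holonomy = total enclosed curvature = 105° + 95° + (-85°) + (-20°) = 95°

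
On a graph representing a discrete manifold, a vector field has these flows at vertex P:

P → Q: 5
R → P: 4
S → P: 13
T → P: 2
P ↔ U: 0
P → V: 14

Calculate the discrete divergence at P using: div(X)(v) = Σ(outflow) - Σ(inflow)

Divergence = sum of outgoing flows = 5 + (-4) + (-13) + (-2) + 0 + 14 = 0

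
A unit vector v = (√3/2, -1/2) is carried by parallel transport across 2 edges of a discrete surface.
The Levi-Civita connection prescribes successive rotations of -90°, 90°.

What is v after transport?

Total rotation: (-90°) + 90° = 0°. Final vector: (0.8660, -0.5000)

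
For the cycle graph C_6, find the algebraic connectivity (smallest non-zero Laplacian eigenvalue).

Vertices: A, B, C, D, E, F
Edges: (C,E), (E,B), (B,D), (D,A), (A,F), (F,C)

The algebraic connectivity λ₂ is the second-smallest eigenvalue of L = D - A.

The cycle graph C_n has Laplacian eigenvalues λ_k = 2 − 2cos(2πk/n), k = 0, 1, …, n−1. Here n = 6:
k=0: 2 − 2cos(0) = 0.0; k=1: 2 − 2cos(π/3) = 1.0; k=2: 2 − 2cos(2π/3) = 3.0; k=3: 2 − 2cos(π) = 4.0; k=4: 2 − 2cos(4π/3) = 3.0; k=5: 2 − 2cos(5π/3) = 1.0.
Laplacian eigenvalues: [0.0, 1.0, 1.0, 3.0, 3.0, 4.0]. Algebraic connectivity (smallest non-zero eigenvalue) = 1.0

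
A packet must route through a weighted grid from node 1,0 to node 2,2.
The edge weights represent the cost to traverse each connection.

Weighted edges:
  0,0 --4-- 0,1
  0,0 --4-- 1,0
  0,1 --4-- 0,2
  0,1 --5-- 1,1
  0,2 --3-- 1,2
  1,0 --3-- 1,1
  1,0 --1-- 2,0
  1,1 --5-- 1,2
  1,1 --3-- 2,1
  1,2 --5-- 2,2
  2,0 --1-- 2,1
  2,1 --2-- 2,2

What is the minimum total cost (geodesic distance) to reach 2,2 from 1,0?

Shortest path: 1,0 → 2,0 → 2,1 → 2,2, total weight = 4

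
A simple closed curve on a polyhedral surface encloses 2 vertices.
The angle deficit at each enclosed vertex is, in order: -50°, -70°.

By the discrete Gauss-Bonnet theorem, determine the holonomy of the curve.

Holonomy = total enclosed curvature = (-50°) + (-70°) = -120°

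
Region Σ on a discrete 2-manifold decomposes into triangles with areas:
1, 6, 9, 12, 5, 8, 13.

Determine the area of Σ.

1 + 6 + 9 + 12 + 5 + 8 + 13 = 54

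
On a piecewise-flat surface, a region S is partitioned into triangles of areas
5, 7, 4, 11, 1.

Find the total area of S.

5 + 7 + 4 + 11 + 1 = 28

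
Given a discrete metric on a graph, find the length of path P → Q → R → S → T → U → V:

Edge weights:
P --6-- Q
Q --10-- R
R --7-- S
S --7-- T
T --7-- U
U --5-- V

Arc length = 6 + 10 + 7 + 7 + 7 + 5 = 42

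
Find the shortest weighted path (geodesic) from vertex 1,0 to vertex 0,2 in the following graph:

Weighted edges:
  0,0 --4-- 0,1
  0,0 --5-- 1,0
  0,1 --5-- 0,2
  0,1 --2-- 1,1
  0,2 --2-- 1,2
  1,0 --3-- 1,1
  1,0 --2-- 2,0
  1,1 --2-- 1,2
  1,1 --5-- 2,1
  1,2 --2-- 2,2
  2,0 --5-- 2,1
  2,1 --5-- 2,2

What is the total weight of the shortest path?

Shortest path: 1,0 → 1,1 → 1,2 → 0,2, total weight = 7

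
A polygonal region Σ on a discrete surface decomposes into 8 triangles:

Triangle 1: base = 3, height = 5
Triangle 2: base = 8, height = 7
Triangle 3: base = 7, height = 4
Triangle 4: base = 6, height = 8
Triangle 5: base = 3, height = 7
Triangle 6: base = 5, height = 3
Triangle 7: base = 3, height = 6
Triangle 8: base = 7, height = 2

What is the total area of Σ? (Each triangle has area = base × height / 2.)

(1/2)×3×5 + (1/2)×8×7 + (1/2)×7×4 + (1/2)×6×8 + (1/2)×3×7 + (1/2)×5×3 + (1/2)×3×6 + (1/2)×7×2 = 107.5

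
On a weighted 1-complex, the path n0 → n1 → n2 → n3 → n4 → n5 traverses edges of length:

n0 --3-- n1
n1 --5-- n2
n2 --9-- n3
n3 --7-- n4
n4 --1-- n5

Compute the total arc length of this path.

Arc length = 3 + 5 + 9 + 7 + 1 = 25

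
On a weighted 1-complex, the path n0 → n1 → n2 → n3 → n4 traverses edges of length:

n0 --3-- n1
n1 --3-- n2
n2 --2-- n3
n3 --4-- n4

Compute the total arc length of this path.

Arc length = 3 + 3 + 2 + 4 = 12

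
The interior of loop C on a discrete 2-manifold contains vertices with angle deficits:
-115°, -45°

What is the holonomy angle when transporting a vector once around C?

Holonomy = total enclosed curvature = (-115°) + (-45°) = -160°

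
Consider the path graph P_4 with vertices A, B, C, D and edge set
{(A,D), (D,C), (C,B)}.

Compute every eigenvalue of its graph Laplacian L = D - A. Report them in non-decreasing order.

The path graph P_n has Laplacian eigenvalues λ_k = 2 − 2cos(kπ/n), k = 0, 1, …, n−1. Here n = 4:
k=0: 2 − 2cos(0) = 0.0; k=1: 2 − 2cos(π/4) = 0.5858; k=2: 2 − 2cos(π/2) = 2.0; k=3: 2 − 2cos(3π/4) = 3.4142.
Laplacian eigenvalues (increasing order): [0.0, 0.5858, 2.0, 3.4142]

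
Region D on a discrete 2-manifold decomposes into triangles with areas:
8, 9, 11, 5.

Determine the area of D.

8 + 9 + 11 + 5 = 33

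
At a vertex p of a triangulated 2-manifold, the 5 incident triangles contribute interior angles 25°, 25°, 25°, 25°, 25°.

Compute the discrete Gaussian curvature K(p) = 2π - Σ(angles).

Sum of angles = 125°. K = 360° - 125° = 235°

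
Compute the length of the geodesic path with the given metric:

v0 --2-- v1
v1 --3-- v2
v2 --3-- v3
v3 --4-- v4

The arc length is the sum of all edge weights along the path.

Arc length = 2 + 3 + 3 + 4 = 12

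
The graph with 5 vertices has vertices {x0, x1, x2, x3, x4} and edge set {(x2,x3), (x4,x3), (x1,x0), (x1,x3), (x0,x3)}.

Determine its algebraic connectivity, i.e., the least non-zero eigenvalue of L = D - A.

Degrees: deg(x0) = 2, deg(x1) = 2, deg(x2) = 1, deg(x3) = 4, deg(x4) = 1.
L = D − A with rows/columns ordered (x0, x1, x2, x3, x4):
  [ 2, -1,  0, -1,  0]
  [-1,  2,  0, -1,  0]
  [ 0,  0,  1, -1,  0]
  [-1, -1, -1,  4, -1]
  [ 0,  0,  0, -1,  1]
Characteristic polynomial: det(λI − L) = λ(λ − 1)²(λ − 3)(λ − 5).
Roots: λ = 0; (λ − 1) = 0 ⇒ λ = 1 (multiplicity 2); (λ − 3) = 0 ⇒ λ = 3; (λ − 5) = 0 ⇒ λ = 5.
(Check: the roots sum (with multiplicity) to 10, matching trace L = Σdeg = 2·5 = 10.)
Laplacian eigenvalues: [0.0, 1.0, 1.0, 3.0, 5.0]. Algebraic connectivity (smallest non-zero eigenvalue) = 1.0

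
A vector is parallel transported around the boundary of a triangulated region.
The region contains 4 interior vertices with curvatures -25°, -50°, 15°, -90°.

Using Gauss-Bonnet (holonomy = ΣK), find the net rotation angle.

Holonomy = total enclosed curvature = (-25°) + (-50°) + 15° + (-90°) = -150°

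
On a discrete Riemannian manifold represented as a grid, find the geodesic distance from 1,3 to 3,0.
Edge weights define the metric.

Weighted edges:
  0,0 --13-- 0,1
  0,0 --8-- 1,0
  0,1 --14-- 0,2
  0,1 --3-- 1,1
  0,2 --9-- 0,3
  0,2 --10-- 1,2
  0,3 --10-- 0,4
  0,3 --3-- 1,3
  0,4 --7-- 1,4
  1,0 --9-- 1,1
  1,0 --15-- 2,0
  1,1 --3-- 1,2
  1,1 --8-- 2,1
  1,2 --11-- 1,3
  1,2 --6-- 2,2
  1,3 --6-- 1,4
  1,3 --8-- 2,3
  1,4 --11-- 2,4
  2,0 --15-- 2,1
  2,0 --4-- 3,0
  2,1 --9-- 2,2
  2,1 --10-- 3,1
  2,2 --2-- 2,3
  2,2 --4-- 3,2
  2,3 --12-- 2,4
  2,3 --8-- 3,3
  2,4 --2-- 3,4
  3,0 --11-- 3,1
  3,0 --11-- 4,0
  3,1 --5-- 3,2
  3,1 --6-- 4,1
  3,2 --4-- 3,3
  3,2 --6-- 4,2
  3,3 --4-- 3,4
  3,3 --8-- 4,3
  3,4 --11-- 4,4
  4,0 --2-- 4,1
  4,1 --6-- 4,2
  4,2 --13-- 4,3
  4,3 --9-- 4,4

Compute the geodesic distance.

Shortest path: 1,3 → 2,3 → 2,2 → 3,2 → 3,1 → 3,0, total weight = 30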